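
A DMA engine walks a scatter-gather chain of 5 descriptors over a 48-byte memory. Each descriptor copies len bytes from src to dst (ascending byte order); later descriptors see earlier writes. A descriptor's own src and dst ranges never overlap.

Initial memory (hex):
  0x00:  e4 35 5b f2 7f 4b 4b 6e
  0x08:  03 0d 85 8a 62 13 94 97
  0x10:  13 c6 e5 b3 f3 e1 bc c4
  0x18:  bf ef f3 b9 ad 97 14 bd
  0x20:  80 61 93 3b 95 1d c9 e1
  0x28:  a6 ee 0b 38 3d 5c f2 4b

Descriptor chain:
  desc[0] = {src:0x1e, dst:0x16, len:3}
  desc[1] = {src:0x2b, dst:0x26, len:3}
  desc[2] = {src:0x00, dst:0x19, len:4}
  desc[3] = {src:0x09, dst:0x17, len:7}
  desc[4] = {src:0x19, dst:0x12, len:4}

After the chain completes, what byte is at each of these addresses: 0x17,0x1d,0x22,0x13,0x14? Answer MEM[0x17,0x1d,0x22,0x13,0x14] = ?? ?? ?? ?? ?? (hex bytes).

MEM[0x17,0x1d,0x22,0x13,0x14] = 0d 97 93 62 13

[0] 0x1e->0x16 len=3 : 14 bd 80
[1] 0x2b->0x26 len=3 : 38 3d 5c
[2] 0x00->0x19 len=4 : e4 35 5b f2
[3] 0x09->0x17 len=7 : 0d 85 8a 62 13 94 97
[4] 0x19->0x12 len=4 : 8a 62 13 94
query mem[0x17]=0x0d, mem[0x1d]=0x97, mem[0x22]=0x93, mem[0x13]=0x62, mem[0x14]=0x13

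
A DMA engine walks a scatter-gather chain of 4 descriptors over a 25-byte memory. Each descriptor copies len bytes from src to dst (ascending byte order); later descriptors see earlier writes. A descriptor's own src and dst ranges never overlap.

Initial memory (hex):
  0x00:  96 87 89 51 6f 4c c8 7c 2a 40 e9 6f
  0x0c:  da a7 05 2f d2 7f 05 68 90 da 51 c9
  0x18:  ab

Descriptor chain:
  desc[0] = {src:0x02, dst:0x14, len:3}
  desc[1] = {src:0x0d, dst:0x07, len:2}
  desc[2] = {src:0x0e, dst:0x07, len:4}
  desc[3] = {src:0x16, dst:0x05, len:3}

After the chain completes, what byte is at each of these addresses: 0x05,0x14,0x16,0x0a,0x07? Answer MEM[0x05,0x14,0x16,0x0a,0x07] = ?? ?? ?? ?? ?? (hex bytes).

MEM[0x05,0x14,0x16,0x0a,0x07] = 6f 89 6f 7f ab

  after D0: wrote 3B at 0x14 = 89516f
  after D1: wrote 2B at 0x07 = a705
  after D2: wrote 4B at 0x07 = 052fd27f
  after D3: wrote 3B at 0x05 = 6fc9ab
query mem[0x05]=0x6f, mem[0x14]=0x89, mem[0x16]=0x6f, mem[0x0a]=0x7f, mem[0x07]=0xab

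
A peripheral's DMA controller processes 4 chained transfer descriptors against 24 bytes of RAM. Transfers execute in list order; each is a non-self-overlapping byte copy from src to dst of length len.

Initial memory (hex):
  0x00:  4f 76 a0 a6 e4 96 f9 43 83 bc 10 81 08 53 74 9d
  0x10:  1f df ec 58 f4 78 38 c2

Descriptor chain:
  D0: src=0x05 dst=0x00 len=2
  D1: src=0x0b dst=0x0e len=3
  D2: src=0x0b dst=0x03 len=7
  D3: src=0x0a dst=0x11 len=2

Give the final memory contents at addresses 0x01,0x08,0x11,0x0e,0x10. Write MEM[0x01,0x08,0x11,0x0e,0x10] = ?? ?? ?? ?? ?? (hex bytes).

MEM[0x01,0x08,0x11,0x0e,0x10] = f9 53 10 81 53

#0 dst[0x00+2] := {0x96,0xf9}
#1 dst[0x0e+3] := {0x81,0x08,0x53}
#2 dst[0x03+7] := {0x81,0x08,0x53,0x81,0x08,0x53,0xdf}
#3 dst[0x11+2] := {0x10,0x81}
query mem[0x01]=0xf9, mem[0x08]=0x53, mem[0x11]=0x10, mem[0x0e]=0x81, mem[0x10]=0x53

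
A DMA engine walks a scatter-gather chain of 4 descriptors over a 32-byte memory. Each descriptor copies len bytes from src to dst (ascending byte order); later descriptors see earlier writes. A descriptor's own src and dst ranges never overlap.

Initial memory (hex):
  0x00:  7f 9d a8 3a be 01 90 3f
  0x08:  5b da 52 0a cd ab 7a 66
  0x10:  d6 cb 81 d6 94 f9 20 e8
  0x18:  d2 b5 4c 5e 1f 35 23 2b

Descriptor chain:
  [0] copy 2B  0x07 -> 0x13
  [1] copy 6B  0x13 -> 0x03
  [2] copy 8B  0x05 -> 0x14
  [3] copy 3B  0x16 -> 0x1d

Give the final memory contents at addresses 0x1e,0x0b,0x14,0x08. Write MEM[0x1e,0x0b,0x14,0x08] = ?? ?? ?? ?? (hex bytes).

MEM[0x1e,0x0b,0x14,0x08] = d2 0a f9 d2

#0 dst[0x13+2] := {0x3f,0x5b}
#1 dst[0x03+6] := {0x3f,0x5b,0xf9,0x20,0xe8,0xd2}
#2 dst[0x14+8] := {0xf9,0x20,0xe8,0xd2,0xda,0x52,0x0a,0xcd}
#3 dst[0x1d+3] := {0xe8,0xd2,0xda}
query mem[0x1e]=0xd2, mem[0x0b]=0x0a, mem[0x14]=0xf9, mem[0x08]=0xd2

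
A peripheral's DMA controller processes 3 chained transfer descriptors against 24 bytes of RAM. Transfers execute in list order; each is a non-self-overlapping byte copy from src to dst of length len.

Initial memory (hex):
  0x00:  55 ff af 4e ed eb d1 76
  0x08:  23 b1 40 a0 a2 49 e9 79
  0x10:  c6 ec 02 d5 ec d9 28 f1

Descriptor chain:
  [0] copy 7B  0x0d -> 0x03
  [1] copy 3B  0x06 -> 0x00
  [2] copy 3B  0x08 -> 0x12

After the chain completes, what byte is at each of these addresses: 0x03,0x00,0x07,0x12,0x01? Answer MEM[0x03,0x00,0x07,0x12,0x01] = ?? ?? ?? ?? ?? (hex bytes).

D0: mem[0x03..0x09] <- [49 e9 79 c6 ec 02 d5]
D1: mem[0x00..0x02] <- [c6 ec 02]
D2: mem[0x12..0x14] <- [02 d5 40]
query mem[0x03]=0x49, mem[0x00]=0xc6, mem[0x07]=0xec, mem[0x12]=0x02, mem[0x01]=0xec

MEM[0x03,0x00,0x07,0x12,0x01] = 49 c6 ec 02 ec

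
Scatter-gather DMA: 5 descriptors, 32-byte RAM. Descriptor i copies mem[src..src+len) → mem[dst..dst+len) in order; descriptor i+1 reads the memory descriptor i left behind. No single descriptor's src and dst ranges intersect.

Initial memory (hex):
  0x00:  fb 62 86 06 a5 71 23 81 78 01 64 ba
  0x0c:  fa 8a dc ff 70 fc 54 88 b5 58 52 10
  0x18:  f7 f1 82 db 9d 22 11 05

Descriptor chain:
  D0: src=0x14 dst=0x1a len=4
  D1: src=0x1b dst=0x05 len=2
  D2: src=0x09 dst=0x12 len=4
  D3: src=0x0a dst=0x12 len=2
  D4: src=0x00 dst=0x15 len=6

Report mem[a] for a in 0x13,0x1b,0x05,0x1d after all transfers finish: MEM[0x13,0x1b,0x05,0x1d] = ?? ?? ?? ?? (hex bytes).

MEM[0x13,0x1b,0x05,0x1d] = ba 58 58 10

#0 dst[0x1a+4] := {0xb5,0x58,0x52,0x10}
#1 dst[0x05+2] := {0x58,0x52}
#2 dst[0x12+4] := {0x01,0x64,0xba,0xfa}
#3 dst[0x12+2] := {0x64,0xba}
#4 dst[0x15+6] := {0xfb,0x62,0x86,0x06,0xa5,0x58}
query mem[0x13]=0xba, mem[0x1b]=0x58, mem[0x05]=0x58, mem[0x1d]=0x10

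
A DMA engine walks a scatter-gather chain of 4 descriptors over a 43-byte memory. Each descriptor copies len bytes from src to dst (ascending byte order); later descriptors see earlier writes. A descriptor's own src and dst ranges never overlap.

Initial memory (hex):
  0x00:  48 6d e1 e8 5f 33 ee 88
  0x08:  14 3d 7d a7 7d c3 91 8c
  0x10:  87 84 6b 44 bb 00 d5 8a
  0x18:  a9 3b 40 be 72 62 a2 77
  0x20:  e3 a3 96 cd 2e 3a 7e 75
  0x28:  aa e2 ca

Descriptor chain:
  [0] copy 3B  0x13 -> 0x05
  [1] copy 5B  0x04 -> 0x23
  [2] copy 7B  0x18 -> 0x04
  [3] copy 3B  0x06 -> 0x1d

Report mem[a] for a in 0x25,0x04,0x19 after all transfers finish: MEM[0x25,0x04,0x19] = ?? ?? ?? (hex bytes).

MEM[0x25,0x04,0x19] = bb a9 3b

D0: mem[0x05..0x07] <- [44 bb 00]
D1: mem[0x23..0x27] <- [5f 44 bb 00 14]
D2: mem[0x04..0x0a] <- [a9 3b 40 be 72 62 a2]
D3: mem[0x1d..0x1f] <- [40 be 72]
query mem[0x25]=0xbb, mem[0x04]=0xa9, mem[0x19]=0x3b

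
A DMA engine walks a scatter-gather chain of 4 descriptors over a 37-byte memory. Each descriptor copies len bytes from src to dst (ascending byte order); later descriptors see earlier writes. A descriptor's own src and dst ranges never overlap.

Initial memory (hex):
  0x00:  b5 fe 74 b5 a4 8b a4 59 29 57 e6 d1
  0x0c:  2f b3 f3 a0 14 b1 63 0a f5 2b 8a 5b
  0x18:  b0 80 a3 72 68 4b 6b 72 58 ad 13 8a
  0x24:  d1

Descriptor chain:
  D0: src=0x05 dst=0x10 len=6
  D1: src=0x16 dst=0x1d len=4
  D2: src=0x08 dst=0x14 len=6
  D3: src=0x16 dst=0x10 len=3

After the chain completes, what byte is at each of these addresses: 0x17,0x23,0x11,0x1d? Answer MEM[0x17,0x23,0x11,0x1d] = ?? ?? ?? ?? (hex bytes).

MEM[0x17,0x23,0x11,0x1d] = d1 8a d1 8a

D0: mem[0x10..0x15] <- [8b a4 59 29 57 e6]
D1: mem[0x1d..0x20] <- [8a 5b b0 80]
D2: mem[0x14..0x19] <- [29 57 e6 d1 2f b3]
D3: mem[0x10..0x12] <- [e6 d1 2f]
query mem[0x17]=0xd1, mem[0x23]=0x8a, mem[0x11]=0xd1, mem[0x1d]=0x8a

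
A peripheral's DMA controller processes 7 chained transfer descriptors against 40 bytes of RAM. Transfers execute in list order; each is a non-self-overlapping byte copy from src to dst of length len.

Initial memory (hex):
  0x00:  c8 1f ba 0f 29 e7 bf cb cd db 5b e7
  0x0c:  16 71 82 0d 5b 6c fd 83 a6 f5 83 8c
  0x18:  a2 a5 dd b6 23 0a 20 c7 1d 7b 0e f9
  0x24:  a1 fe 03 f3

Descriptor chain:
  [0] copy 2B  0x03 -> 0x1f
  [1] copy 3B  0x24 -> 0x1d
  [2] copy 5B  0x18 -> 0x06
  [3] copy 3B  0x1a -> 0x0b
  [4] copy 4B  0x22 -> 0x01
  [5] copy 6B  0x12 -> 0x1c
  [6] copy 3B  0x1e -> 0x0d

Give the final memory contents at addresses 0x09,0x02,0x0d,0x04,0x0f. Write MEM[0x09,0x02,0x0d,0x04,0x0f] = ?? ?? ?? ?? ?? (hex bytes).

MEM[0x09,0x02,0x0d,0x04,0x0f] = b6 f9 a6 fe 83

#0 dst[0x1f+2] := {0x0f,0x29}
#1 dst[0x1d+3] := {0xa1,0xfe,0x03}
#2 dst[0x06+5] := {0xa2,0xa5,0xdd,0xb6,0x23}
#3 dst[0x0b+3] := {0xdd,0xb6,0x23}
#4 dst[0x01+4] := {0x0e,0xf9,0xa1,0xfe}
#5 dst[0x1c+6] := {0xfd,0x83,0xa6,0xf5,0x83,0x8c}
#6 dst[0x0d+3] := {0xa6,0xf5,0x83}
query mem[0x09]=0xb6, mem[0x02]=0xf9, mem[0x0d]=0xa6, mem[0x04]=0xfe, mem[0x0f]=0x83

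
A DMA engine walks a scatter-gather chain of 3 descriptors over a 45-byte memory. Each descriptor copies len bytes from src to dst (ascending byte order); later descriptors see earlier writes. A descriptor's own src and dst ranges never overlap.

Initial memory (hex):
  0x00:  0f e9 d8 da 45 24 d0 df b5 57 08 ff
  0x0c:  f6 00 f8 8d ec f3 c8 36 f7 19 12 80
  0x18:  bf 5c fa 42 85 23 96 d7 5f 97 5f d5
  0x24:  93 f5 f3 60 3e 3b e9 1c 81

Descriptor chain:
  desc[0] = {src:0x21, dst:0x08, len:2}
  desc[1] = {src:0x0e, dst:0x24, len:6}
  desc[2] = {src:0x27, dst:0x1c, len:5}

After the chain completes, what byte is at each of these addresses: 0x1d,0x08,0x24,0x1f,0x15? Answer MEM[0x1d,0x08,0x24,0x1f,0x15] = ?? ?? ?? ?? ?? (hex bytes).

MEM[0x1d,0x08,0x24,0x1f,0x15] = c8 97 f8 e9 19

D0: mem[0x08..0x09] <- [97 5f]
D1: mem[0x24..0x29] <- [f8 8d ec f3 c8 36]
D2: mem[0x1c..0x20] <- [f3 c8 36 e9 1c]
query mem[0x1d]=0xc8, mem[0x08]=0x97, mem[0x24]=0xf8, mem[0x1f]=0xe9, mem[0x15]=0x19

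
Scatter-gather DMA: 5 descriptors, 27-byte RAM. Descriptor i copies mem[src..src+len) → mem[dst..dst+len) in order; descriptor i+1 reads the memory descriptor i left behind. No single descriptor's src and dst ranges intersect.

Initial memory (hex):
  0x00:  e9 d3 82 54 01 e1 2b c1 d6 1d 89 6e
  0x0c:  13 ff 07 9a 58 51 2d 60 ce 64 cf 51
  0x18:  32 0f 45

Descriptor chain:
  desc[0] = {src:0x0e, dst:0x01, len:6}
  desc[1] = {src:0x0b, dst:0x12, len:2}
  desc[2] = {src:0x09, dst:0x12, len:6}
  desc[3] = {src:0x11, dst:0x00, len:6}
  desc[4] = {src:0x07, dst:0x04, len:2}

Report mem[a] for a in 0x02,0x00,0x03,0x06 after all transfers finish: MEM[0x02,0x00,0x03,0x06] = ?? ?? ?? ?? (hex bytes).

  after D0: wrote 6B at 0x01 = 079a58512d60
  after D1: wrote 2B at 0x12 = 6e13
  after D2: wrote 6B at 0x12 = 1d896e13ff07
  after D3: wrote 6B at 0x00 = 511d896e13ff
  after D4: wrote 2B at 0x04 = c1d6
query mem[0x02]=0x89, mem[0x00]=0x51, mem[0x03]=0x6e, mem[0x06]=0x60

MEM[0x02,0x00,0x03,0x06] = 89 51 6e 60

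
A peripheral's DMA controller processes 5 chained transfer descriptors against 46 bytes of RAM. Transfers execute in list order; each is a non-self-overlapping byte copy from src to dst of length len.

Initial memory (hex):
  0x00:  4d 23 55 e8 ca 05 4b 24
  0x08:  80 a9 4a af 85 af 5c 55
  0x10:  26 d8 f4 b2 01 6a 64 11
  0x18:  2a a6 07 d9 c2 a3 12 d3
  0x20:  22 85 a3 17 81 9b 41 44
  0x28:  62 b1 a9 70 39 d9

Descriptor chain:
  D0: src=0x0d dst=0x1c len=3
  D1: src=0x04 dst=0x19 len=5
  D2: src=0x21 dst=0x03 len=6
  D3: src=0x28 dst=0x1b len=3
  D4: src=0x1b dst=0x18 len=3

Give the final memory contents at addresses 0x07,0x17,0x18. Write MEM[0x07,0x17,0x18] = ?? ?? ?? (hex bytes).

[0] 0x0d->0x1c len=3 : af 5c 55
[1] 0x04->0x19 len=5 : ca 05 4b 24 80
[2] 0x21->0x03 len=6 : 85 a3 17 81 9b 41
[3] 0x28->0x1b len=3 : 62 b1 a9
[4] 0x1b->0x18 len=3 : 62 b1 a9
query mem[0x07]=0x9b, mem[0x17]=0x11, mem[0x18]=0x62

MEM[0x07,0x17,0x18] = 9b 11 62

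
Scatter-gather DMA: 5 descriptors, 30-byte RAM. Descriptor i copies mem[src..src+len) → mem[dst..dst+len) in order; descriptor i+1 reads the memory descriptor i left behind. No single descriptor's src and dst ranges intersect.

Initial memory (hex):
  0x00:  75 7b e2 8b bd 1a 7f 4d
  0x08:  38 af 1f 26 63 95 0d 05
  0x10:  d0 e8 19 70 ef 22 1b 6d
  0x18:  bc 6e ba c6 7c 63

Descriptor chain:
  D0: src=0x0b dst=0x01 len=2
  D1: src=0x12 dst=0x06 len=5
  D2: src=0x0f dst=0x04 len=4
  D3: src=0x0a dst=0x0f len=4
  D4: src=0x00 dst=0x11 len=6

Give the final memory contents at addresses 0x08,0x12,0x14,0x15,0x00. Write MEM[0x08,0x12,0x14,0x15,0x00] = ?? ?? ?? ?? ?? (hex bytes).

MEM[0x08,0x12,0x14,0x15,0x00] = ef 26 8b 05 75

[0] 0x0b->0x01 len=2 : 26 63
[1] 0x12->0x06 len=5 : 19 70 ef 22 1b
[2] 0x0f->0x04 len=4 : 05 d0 e8 19
[3] 0x0a->0x0f len=4 : 1b 26 63 95
[4] 0x00->0x11 len=6 : 75 26 63 8b 05 d0
query mem[0x08]=0xef, mem[0x12]=0x26, mem[0x14]=0x8b, mem[0x15]=0x05, mem[0x00]=0x75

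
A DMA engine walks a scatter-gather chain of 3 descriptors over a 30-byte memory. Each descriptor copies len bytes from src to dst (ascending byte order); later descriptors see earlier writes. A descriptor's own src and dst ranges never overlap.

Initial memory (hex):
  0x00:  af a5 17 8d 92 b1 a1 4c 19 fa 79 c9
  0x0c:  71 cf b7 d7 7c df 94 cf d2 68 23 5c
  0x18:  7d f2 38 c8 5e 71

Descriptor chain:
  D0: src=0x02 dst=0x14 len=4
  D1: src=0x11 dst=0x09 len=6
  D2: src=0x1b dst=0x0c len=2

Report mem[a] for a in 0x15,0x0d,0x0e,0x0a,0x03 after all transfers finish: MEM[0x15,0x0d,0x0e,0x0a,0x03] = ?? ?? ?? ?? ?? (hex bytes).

#0 dst[0x14+4] := {0x17,0x8d,0x92,0xb1}
#1 dst[0x09+6] := {0xdf,0x94,0xcf,0x17,0x8d,0x92}
#2 dst[0x0c+2] := {0xc8,0x5e}
query mem[0x15]=0x8d, mem[0x0d]=0x5e, mem[0x0e]=0x92, mem[0x0a]=0x94, mem[0x03]=0x8d

MEM[0x15,0x0d,0x0e,0x0a,0x03] = 8d 5e 92 94 8d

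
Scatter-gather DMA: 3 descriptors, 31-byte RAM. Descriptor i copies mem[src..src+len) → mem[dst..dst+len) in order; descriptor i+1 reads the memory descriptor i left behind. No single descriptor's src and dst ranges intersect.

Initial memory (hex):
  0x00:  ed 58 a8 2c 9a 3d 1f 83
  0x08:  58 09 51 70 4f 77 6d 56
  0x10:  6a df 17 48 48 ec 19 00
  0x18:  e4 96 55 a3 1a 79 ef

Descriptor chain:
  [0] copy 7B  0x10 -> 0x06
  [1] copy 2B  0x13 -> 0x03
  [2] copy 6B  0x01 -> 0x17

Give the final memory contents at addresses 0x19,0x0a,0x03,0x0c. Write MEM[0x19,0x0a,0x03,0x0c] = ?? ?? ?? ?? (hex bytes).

MEM[0x19,0x0a,0x03,0x0c] = 48 48 48 19

#0 dst[0x06+7] := {0x6a,0xdf,0x17,0x48,0x48,0xec,0x19}
#1 dst[0x03+2] := {0x48,0x48}
#2 dst[0x17+6] := {0x58,0xa8,0x48,0x48,0x3d,0x6a}
query mem[0x19]=0x48, mem[0x0a]=0x48, mem[0x03]=0x48, mem[0x0c]=0x19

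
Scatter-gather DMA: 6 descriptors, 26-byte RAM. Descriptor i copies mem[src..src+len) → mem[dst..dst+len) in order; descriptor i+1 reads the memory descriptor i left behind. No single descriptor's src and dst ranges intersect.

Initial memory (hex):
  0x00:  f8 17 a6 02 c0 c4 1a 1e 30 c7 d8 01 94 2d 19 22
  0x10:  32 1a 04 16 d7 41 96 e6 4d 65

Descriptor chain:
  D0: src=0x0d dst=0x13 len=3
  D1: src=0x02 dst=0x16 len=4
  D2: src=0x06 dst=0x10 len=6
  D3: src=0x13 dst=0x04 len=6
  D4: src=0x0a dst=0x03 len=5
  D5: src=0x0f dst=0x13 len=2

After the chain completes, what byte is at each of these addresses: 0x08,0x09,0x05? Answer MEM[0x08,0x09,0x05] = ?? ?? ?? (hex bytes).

MEM[0x08,0x09,0x05] = 02 c0 94

#0 dst[0x13+3] := {0x2d,0x19,0x22}
#1 dst[0x16+4] := {0xa6,0x02,0xc0,0xc4}
#2 dst[0x10+6] := {0x1a,0x1e,0x30,0xc7,0xd8,0x01}
#3 dst[0x04+6] := {0xc7,0xd8,0x01,0xa6,0x02,0xc0}
#4 dst[0x03+5] := {0xd8,0x01,0x94,0x2d,0x19}
#5 dst[0x13+2] := {0x22,0x1a}
query mem[0x08]=0x02, mem[0x09]=0xc0, mem[0x05]=0x94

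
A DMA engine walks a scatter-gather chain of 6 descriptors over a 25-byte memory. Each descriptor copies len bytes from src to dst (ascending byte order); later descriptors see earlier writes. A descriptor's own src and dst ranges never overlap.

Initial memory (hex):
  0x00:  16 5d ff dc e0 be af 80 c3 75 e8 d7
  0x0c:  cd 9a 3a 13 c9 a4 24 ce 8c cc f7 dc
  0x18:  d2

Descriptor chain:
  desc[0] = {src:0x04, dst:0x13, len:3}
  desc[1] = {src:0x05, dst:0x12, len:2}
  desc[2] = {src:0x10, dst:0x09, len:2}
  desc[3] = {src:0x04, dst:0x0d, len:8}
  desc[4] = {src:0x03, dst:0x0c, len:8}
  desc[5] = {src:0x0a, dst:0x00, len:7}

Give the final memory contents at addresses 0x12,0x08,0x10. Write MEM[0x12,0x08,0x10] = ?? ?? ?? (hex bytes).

#0 dst[0x13+3] := {0xe0,0xbe,0xaf}
#1 dst[0x12+2] := {0xbe,0xaf}
#2 dst[0x09+2] := {0xc9,0xa4}
#3 dst[0x0d+8] := {0xe0,0xbe,0xaf,0x80,0xc3,0xc9,0xa4,0xd7}
#4 dst[0x0c+8] := {0xdc,0xe0,0xbe,0xaf,0x80,0xc3,0xc9,0xa4}
#5 dst[0x00+7] := {0xa4,0xd7,0xdc,0xe0,0xbe,0xaf,0x80}
query mem[0x12]=0xc9, mem[0x08]=0xc3, mem[0x10]=0x80

MEM[0x12,0x08,0x10] = c9 c3 80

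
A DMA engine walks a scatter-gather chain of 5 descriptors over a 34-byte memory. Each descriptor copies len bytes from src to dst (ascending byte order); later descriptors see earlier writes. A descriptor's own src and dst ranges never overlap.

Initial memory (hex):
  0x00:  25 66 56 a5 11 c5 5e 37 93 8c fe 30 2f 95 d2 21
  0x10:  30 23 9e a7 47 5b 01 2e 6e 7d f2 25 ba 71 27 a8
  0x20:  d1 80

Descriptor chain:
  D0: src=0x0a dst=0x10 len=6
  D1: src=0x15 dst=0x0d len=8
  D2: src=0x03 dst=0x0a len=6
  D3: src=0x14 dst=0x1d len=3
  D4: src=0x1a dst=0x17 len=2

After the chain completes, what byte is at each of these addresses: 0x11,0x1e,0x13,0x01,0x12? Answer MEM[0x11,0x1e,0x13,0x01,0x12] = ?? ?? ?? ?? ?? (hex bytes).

MEM[0x11,0x1e,0x13,0x01,0x12] = 7d 21 25 66 f2

#0 dst[0x10+6] := {0xfe,0x30,0x2f,0x95,0xd2,0x21}
#1 dst[0x0d+8] := {0x21,0x01,0x2e,0x6e,0x7d,0xf2,0x25,0xba}
#2 dst[0x0a+6] := {0xa5,0x11,0xc5,0x5e,0x37,0x93}
#3 dst[0x1d+3] := {0xba,0x21,0x01}
#4 dst[0x17+2] := {0xf2,0x25}
query mem[0x11]=0x7d, mem[0x1e]=0x21, mem[0x13]=0x25, mem[0x01]=0x66, mem[0x12]=0xf2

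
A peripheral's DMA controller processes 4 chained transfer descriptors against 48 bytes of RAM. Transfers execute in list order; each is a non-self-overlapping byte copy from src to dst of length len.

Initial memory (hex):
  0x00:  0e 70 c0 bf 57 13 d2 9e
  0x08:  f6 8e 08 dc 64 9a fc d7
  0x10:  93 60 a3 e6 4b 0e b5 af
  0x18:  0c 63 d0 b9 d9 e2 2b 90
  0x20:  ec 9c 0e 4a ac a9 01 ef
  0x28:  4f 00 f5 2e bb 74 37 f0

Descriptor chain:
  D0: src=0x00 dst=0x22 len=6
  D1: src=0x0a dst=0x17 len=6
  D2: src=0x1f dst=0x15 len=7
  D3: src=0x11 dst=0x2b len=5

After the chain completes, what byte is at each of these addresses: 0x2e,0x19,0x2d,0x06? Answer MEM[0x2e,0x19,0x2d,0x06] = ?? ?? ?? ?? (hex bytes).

  after D0: wrote 6B at 0x22 = 0e70c0bf5713
  after D1: wrote 6B at 0x17 = 08dc649afcd7
  after D2: wrote 7B at 0x15 = 90ec9c0e70c0bf
  after D3: wrote 5B at 0x2b = 60a3e64b90
query mem[0x2e]=0x4b, mem[0x19]=0x70, mem[0x2d]=0xe6, mem[0x06]=0xd2

MEM[0x2e,0x19,0x2d,0x06] = 4b 70 e6 d2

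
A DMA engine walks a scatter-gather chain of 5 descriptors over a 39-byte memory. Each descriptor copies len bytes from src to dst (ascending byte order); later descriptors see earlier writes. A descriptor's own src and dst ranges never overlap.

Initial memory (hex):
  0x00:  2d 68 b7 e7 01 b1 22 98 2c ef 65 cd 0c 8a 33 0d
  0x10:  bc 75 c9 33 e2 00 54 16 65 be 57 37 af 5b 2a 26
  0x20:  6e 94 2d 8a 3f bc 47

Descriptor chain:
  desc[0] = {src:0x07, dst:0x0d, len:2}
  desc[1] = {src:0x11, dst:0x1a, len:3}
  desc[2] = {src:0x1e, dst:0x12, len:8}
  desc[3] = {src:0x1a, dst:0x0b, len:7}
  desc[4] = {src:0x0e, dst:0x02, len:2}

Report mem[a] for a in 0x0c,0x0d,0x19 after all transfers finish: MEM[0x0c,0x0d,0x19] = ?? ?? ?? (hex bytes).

MEM[0x0c,0x0d,0x19] = c9 33 bc

  after D0: wrote 2B at 0x0d = 982c
  after D1: wrote 3B at 0x1a = 75c933
  after D2: wrote 8B at 0x12 = 2a266e942d8a3fbc
  after D3: wrote 7B at 0x0b = 75c9335b2a266e
  after D4: wrote 2B at 0x02 = 5b2a
query mem[0x0c]=0xc9, mem[0x0d]=0x33, mem[0x19]=0xbc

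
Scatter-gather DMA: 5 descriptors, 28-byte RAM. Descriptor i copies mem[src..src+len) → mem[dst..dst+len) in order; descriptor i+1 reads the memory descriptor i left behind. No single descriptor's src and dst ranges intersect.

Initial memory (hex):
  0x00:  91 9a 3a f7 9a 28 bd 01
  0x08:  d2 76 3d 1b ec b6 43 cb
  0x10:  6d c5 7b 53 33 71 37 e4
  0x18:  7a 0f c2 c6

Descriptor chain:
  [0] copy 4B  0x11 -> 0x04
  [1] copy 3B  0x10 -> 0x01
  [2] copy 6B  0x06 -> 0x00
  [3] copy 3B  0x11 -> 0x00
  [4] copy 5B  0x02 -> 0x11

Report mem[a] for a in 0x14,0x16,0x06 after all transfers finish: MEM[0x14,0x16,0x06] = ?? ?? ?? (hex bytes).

MEM[0x14,0x16,0x06] = 1b 37 53

[0] 0x11->0x04 len=4 : c5 7b 53 33
[1] 0x10->0x01 len=3 : 6d c5 7b
[2] 0x06->0x00 len=6 : 53 33 d2 76 3d 1b
[3] 0x11->0x00 len=3 : c5 7b 53
[4] 0x02->0x11 len=5 : 53 76 3d 1b 53
query mem[0x14]=0x1b, mem[0x16]=0x37, mem[0x06]=0x53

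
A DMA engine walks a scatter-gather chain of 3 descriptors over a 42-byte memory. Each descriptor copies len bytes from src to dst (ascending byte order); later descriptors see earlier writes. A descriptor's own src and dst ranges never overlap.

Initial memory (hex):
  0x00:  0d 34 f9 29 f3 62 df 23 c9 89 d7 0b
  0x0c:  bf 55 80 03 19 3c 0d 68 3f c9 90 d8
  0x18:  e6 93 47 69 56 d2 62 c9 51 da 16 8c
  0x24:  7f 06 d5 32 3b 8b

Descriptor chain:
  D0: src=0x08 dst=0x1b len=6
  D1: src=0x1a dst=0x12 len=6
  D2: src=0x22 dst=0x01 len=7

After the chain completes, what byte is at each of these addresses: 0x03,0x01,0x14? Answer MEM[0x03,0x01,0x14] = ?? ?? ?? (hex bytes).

#0 dst[0x1b+6] := {0xc9,0x89,0xd7,0x0b,0xbf,0x55}
#1 dst[0x12+6] := {0x47,0xc9,0x89,0xd7,0x0b,0xbf}
#2 dst[0x01+7] := {0x16,0x8c,0x7f,0x06,0xd5,0x32,0x3b}
query mem[0x03]=0x7f, mem[0x01]=0x16, mem[0x14]=0x89

MEM[0x03,0x01,0x14] = 7f 16 89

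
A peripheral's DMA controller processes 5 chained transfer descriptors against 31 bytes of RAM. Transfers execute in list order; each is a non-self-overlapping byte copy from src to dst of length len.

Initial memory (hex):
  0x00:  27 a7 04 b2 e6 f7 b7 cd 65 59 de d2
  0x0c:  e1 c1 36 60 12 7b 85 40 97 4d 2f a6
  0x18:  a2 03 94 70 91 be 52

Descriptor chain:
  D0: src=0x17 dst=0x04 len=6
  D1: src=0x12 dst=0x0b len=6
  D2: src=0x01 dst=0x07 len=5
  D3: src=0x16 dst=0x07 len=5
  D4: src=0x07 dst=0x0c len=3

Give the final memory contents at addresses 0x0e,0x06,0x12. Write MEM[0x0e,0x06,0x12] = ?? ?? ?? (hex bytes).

MEM[0x0e,0x06,0x12] = a2 03 85

#0 dst[0x04+6] := {0xa6,0xa2,0x03,0x94,0x70,0x91}
#1 dst[0x0b+6] := {0x85,0x40,0x97,0x4d,0x2f,0xa6}
#2 dst[0x07+5] := {0xa7,0x04,0xb2,0xa6,0xa2}
#3 dst[0x07+5] := {0x2f,0xa6,0xa2,0x03,0x94}
#4 dst[0x0c+3] := {0x2f,0xa6,0xa2}
query mem[0x0e]=0xa2, mem[0x06]=0x03, mem[0x12]=0x85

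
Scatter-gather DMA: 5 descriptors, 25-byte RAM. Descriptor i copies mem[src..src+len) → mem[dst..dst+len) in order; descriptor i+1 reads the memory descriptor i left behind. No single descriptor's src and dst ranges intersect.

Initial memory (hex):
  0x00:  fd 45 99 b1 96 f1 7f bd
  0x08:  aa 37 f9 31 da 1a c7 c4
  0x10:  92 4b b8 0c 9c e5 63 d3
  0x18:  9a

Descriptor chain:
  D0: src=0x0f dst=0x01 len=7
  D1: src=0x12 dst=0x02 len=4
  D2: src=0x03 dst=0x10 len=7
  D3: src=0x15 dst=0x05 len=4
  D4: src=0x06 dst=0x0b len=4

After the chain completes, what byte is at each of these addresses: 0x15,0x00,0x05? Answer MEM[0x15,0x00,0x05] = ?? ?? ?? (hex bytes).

MEM[0x15,0x00,0x05] = aa fd aa

D0: mem[0x01..0x07] <- [c4 92 4b b8 0c 9c e5]
D1: mem[0x02..0x05] <- [b8 0c 9c e5]
D2: mem[0x10..0x16] <- [0c 9c e5 9c e5 aa 37]
D3: mem[0x05..0x08] <- [aa 37 d3 9a]
D4: mem[0x0b..0x0e] <- [37 d3 9a 37]
query mem[0x15]=0xaa, mem[0x00]=0xfd, mem[0x05]=0xaa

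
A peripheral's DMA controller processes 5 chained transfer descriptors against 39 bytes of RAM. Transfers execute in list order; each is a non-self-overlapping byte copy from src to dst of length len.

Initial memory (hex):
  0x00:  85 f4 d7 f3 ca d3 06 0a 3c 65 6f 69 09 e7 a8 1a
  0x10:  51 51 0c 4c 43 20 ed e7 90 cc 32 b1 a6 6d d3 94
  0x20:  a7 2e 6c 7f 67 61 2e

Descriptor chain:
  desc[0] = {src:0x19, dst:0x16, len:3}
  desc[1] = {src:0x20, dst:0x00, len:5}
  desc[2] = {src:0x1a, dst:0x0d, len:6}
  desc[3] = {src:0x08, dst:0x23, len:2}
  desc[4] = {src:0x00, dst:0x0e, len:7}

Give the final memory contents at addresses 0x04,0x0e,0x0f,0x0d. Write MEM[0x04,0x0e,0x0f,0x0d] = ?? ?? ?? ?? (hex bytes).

MEM[0x04,0x0e,0x0f,0x0d] = 67 a7 2e 32

#0 dst[0x16+3] := {0xcc,0x32,0xb1}
#1 dst[0x00+5] := {0xa7,0x2e,0x6c,0x7f,0x67}
#2 dst[0x0d+6] := {0x32,0xb1,0xa6,0x6d,0xd3,0x94}
#3 dst[0x23+2] := {0x3c,0x65}
#4 dst[0x0e+7] := {0xa7,0x2e,0x6c,0x7f,0x67,0xd3,0x06}
query mem[0x04]=0x67, mem[0x0e]=0xa7, mem[0x0f]=0x2e, mem[0x0d]=0x32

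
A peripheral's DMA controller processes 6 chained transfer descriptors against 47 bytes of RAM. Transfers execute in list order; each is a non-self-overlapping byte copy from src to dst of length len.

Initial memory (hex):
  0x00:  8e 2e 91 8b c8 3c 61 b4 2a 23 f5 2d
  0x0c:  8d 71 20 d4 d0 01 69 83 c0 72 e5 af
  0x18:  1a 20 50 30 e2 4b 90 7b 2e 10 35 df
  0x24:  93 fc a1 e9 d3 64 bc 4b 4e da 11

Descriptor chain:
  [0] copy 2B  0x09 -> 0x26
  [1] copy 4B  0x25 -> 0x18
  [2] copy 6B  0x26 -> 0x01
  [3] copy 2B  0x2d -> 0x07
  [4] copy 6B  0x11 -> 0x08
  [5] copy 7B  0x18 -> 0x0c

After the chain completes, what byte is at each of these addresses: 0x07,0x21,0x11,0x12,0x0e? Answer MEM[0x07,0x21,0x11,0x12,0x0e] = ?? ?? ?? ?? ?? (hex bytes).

[0] 0x09->0x26 len=2 : 23 f5
[1] 0x25->0x18 len=4 : fc 23 f5 d3
[2] 0x26->0x01 len=6 : 23 f5 d3 64 bc 4b
[3] 0x2d->0x07 len=2 : da 11
[4] 0x11->0x08 len=6 : 01 69 83 c0 72 e5
[5] 0x18->0x0c len=7 : fc 23 f5 d3 e2 4b 90
query mem[0x07]=0xda, mem[0x21]=0x10, mem[0x11]=0x4b, mem[0x12]=0x90, mem[0x0e]=0xf5

MEM[0x07,0x21,0x11,0x12,0x0e] = da 10 4b 90 f5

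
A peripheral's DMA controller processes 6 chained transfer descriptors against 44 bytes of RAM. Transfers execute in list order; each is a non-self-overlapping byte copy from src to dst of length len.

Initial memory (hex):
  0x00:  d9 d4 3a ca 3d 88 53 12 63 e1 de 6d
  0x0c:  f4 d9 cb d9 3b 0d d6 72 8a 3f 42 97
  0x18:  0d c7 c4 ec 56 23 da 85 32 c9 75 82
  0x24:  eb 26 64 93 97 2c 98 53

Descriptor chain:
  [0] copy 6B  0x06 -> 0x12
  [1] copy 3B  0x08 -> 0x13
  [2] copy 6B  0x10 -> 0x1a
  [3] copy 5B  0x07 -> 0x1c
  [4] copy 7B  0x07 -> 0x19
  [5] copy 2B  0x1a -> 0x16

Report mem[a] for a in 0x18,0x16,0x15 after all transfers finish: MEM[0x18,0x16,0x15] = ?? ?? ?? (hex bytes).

#0 dst[0x12+6] := {0x53,0x12,0x63,0xe1,0xde,0x6d}
#1 dst[0x13+3] := {0x63,0xe1,0xde}
#2 dst[0x1a+6] := {0x3b,0x0d,0x53,0x63,0xe1,0xde}
#3 dst[0x1c+5] := {0x12,0x63,0xe1,0xde,0x6d}
#4 dst[0x19+7] := {0x12,0x63,0xe1,0xde,0x6d,0xf4,0xd9}
#5 dst[0x16+2] := {0x63,0xe1}
query mem[0x18]=0x0d, mem[0x16]=0x63, mem[0x15]=0xde

MEM[0x18,0x16,0x15] = 0d 63 de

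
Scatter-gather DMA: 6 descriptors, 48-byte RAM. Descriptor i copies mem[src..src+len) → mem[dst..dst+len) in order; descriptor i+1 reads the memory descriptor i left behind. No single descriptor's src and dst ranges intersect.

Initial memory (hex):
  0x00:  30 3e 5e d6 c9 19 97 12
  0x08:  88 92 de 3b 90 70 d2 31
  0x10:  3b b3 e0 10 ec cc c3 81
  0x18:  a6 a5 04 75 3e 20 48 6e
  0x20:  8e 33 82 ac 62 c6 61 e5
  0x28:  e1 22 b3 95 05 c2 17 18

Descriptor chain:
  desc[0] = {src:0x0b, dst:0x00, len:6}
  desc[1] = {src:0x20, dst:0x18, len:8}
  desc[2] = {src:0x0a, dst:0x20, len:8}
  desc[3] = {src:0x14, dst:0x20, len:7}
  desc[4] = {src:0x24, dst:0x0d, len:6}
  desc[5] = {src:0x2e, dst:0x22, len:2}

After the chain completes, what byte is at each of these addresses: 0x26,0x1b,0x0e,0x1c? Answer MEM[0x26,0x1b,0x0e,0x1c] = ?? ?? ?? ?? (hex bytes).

  after D0: wrote 6B at 0x00 = 3b9070d2313b
  after D1: wrote 8B at 0x18 = 8e3382ac62c661e5
  after D2: wrote 8B at 0x20 = de3b9070d2313bb3
  after D3: wrote 7B at 0x20 = ecccc3818e3382
  after D4: wrote 6B at 0x0d = 8e3382b3e122
  after D5: wrote 2B at 0x22 = 1718
query mem[0x26]=0x82, mem[0x1b]=0xac, mem[0x0e]=0x33, mem[0x1c]=0x62

MEM[0x26,0x1b,0x0e,0x1c] = 82 ac 33 62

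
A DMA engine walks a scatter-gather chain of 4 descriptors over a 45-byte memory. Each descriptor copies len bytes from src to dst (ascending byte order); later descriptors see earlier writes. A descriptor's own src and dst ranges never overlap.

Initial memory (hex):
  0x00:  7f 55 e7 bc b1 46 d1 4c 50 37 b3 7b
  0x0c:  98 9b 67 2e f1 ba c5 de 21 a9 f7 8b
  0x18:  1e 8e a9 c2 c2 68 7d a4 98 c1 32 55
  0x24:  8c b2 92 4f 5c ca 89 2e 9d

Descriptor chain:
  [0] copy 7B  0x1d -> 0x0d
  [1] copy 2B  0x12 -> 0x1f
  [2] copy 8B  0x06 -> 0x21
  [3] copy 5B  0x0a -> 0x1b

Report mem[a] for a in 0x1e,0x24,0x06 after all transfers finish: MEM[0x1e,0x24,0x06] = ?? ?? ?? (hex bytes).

MEM[0x1e,0x24,0x06] = 68 37 d1

D0: mem[0x0d..0x13] <- [68 7d a4 98 c1 32 55]
D1: mem[0x1f..0x20] <- [32 55]
D2: mem[0x21..0x28] <- [d1 4c 50 37 b3 7b 98 68]
D3: mem[0x1b..0x1f] <- [b3 7b 98 68 7d]
query mem[0x1e]=0x68, mem[0x24]=0x37, mem[0x06]=0xd1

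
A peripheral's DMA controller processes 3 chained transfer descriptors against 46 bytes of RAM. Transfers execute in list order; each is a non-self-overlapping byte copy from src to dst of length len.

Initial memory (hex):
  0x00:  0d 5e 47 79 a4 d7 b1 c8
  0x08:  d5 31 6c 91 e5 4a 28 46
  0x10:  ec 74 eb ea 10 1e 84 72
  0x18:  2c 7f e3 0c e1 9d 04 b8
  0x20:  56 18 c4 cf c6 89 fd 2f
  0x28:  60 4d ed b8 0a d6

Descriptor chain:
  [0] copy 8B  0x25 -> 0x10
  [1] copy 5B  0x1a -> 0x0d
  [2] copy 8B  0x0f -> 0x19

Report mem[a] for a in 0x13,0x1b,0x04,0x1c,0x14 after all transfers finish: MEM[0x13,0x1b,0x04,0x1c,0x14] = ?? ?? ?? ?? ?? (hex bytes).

#0 dst[0x10+8] := {0x89,0xfd,0x2f,0x60,0x4d,0xed,0xb8,0x0a}
#1 dst[0x0d+5] := {0xe3,0x0c,0xe1,0x9d,0x04}
#2 dst[0x19+8] := {0xe1,0x9d,0x04,0x2f,0x60,0x4d,0xed,0xb8}
query mem[0x13]=0x60, mem[0x1b]=0x04, mem[0x04]=0xa4, mem[0x1c]=0x2f, mem[0x14]=0x4d

MEM[0x13,0x1b,0x04,0x1c,0x14] = 60 04 a4 2f 4d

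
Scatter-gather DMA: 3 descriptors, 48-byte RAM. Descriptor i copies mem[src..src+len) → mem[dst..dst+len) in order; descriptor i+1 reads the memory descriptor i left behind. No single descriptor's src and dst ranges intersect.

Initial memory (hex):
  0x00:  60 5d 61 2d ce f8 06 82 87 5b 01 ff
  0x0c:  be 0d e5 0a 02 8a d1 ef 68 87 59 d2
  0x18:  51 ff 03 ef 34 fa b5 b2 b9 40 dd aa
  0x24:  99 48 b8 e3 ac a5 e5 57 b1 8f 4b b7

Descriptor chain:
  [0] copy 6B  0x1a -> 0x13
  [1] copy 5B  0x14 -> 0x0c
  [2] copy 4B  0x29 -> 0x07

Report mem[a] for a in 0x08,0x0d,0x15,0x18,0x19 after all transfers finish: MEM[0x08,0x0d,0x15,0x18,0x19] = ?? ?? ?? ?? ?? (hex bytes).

#0 dst[0x13+6] := {0x03,0xef,0x34,0xfa,0xb5,0xb2}
#1 dst[0x0c+5] := {0xef,0x34,0xfa,0xb5,0xb2}
#2 dst[0x07+4] := {0xa5,0xe5,0x57,0xb1}
query mem[0x08]=0xe5, mem[0x0d]=0x34, mem[0x15]=0x34, mem[0x18]=0xb2, mem[0x19]=0xff

MEM[0x08,0x0d,0x15,0x18,0x19] = e5 34 34 b2 ff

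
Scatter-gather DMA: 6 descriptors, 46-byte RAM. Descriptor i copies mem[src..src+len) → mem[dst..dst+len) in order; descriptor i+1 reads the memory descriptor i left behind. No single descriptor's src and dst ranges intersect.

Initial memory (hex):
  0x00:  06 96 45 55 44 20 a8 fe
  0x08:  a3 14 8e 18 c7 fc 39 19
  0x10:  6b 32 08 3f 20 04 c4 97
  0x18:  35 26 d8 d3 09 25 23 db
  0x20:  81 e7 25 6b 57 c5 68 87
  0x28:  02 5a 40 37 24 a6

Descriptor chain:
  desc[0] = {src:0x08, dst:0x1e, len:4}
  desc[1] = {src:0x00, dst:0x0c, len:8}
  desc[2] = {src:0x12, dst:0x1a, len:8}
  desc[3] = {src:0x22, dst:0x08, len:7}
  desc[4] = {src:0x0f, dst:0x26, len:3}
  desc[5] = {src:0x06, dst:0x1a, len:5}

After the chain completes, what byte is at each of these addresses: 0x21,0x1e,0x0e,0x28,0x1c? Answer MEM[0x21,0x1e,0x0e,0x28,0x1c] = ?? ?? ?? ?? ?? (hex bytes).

MEM[0x21,0x1e,0x0e,0x28,0x1c] = 26 57 02 20 25

D0: mem[0x1e..0x21] <- [a3 14 8e 18]
D1: mem[0x0c..0x13] <- [06 96 45 55 44 20 a8 fe]
D2: mem[0x1a..0x21] <- [a8 fe 20 04 c4 97 35 26]
D3: mem[0x08..0x0e] <- [25 6b 57 c5 68 87 02]
D4: mem[0x26..0x28] <- [55 44 20]
D5: mem[0x1a..0x1e] <- [a8 fe 25 6b 57]
query mem[0x21]=0x26, mem[0x1e]=0x57, mem[0x0e]=0x02, mem[0x28]=0x20, mem[0x1c]=0x25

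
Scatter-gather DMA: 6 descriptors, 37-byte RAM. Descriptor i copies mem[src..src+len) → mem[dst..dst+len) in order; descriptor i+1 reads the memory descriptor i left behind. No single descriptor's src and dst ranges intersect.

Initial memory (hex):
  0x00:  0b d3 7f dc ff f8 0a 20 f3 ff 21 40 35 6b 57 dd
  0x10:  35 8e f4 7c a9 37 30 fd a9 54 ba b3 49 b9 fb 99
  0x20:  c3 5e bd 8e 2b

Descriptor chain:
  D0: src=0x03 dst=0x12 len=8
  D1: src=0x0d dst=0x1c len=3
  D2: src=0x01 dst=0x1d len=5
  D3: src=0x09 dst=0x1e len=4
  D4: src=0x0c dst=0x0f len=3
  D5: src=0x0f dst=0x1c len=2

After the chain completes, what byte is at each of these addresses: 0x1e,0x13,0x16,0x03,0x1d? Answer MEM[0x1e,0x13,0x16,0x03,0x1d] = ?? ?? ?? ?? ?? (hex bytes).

MEM[0x1e,0x13,0x16,0x03,0x1d] = ff ff 20 dc 6b

  after D0: wrote 8B at 0x12 = dcfff80a20f3ff21
  after D1: wrote 3B at 0x1c = 6b57dd
  after D2: wrote 5B at 0x1d = d37fdcfff8
  after D3: wrote 4B at 0x1e = ff214035
  after D4: wrote 3B at 0x0f = 356b57
  after D5: wrote 2B at 0x1c = 356b
query mem[0x1e]=0xff, mem[0x13]=0xff, mem[0x16]=0x20, mem[0x03]=0xdc, mem[0x1d]=0x6b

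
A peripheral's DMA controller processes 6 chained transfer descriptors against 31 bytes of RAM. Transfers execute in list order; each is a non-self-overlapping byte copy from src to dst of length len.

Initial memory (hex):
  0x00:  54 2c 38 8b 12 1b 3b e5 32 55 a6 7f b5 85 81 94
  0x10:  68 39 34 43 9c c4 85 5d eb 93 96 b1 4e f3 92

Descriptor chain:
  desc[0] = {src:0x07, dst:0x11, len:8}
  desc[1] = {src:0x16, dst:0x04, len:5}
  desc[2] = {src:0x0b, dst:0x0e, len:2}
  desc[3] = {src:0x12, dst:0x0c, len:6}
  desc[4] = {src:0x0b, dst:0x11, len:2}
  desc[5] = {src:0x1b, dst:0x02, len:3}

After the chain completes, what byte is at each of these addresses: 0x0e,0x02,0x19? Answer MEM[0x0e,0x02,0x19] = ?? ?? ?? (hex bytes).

#0 dst[0x11+8] := {0xe5,0x32,0x55,0xa6,0x7f,0xb5,0x85,0x81}
#1 dst[0x04+5] := {0xb5,0x85,0x81,0x93,0x96}
#2 dst[0x0e+2] := {0x7f,0xb5}
#3 dst[0x0c+6] := {0x32,0x55,0xa6,0x7f,0xb5,0x85}
#4 dst[0x11+2] := {0x7f,0x32}
#5 dst[0x02+3] := {0xb1,0x4e,0xf3}
query mem[0x0e]=0xa6, mem[0x02]=0xb1, mem[0x19]=0x93

MEM[0x0e,0x02,0x19] = a6 b1 93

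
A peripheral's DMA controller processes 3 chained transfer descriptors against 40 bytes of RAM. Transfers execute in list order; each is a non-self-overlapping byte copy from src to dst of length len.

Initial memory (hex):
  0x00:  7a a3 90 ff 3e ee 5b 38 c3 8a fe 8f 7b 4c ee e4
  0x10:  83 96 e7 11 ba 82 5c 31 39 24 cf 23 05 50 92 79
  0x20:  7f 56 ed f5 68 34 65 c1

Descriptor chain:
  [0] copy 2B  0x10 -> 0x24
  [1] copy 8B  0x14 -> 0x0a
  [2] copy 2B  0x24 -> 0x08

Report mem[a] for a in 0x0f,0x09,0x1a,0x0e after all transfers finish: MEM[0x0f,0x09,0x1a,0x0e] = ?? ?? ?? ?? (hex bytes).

MEM[0x0f,0x09,0x1a,0x0e] = 24 96 cf 39

  after D0: wrote 2B at 0x24 = 8396
  after D1: wrote 8B at 0x0a = ba825c313924cf23
  after D2: wrote 2B at 0x08 = 8396
query mem[0x0f]=0x24, mem[0x09]=0x96, mem[0x1a]=0xcf, mem[0x0e]=0x39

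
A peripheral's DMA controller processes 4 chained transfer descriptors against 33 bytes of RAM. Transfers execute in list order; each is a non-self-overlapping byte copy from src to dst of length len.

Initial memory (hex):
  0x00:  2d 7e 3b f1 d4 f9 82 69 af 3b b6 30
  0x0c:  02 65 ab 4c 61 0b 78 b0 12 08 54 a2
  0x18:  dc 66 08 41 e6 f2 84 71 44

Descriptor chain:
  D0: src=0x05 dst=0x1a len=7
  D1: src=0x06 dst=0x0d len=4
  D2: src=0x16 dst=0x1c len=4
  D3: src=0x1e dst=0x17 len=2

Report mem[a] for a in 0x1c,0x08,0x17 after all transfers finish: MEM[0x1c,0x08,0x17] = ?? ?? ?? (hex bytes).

MEM[0x1c,0x08,0x17] = 54 af dc

  after D0: wrote 7B at 0x1a = f98269af3bb630
  after D1: wrote 4B at 0x0d = 8269af3b
  after D2: wrote 4B at 0x1c = 54a2dc66
  after D3: wrote 2B at 0x17 = dc66
query mem[0x1c]=0x54, mem[0x08]=0xaf, mem[0x17]=0xdc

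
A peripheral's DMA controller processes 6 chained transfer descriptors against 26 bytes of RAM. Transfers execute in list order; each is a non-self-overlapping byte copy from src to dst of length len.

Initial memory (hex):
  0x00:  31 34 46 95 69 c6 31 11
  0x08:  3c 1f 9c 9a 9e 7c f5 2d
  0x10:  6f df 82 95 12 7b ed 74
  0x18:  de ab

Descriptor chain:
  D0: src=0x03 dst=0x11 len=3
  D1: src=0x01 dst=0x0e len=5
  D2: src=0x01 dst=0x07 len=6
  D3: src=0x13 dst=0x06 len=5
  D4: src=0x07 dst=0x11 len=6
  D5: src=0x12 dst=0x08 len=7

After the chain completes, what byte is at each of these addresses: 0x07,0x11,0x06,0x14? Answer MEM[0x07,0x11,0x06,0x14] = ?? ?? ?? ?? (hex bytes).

MEM[0x07,0x11,0x06,0x14] = 12 12 c6 74

  after D0: wrote 3B at 0x11 = 9569c6
  after D1: wrote 5B at 0x0e = 34469569c6
  after D2: wrote 6B at 0x07 = 34469569c631
  after D3: wrote 5B at 0x06 = c6127bed74
  after D4: wrote 6B at 0x11 = 127bed74c631
  after D5: wrote 7B at 0x08 = 7bed74c63174de
query mem[0x07]=0x12, mem[0x11]=0x12, mem[0x06]=0xc6, mem[0x14]=0x74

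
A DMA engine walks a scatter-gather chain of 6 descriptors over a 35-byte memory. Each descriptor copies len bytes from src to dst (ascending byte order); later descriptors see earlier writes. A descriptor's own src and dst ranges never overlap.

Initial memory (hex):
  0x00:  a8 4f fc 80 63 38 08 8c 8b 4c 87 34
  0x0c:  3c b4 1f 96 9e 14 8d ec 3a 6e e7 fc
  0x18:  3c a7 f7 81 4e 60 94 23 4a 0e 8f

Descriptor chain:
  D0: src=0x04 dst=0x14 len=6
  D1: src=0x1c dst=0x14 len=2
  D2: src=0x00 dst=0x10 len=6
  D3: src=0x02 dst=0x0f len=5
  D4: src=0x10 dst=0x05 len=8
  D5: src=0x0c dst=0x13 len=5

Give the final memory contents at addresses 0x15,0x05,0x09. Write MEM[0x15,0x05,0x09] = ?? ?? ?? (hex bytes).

MEM[0x15,0x05,0x09] = 1f 80 63

  after D0: wrote 6B at 0x14 = 6338088c8b4c
  after D1: wrote 2B at 0x14 = 4e60
  after D2: wrote 6B at 0x10 = a84ffc806338
  after D3: wrote 5B at 0x0f = fc80633808
  after D4: wrote 8B at 0x05 = 806338086338088c
  after D5: wrote 5B at 0x13 = 8cb41ffc80
query mem[0x15]=0x1f, mem[0x05]=0x80, mem[0x09]=0x63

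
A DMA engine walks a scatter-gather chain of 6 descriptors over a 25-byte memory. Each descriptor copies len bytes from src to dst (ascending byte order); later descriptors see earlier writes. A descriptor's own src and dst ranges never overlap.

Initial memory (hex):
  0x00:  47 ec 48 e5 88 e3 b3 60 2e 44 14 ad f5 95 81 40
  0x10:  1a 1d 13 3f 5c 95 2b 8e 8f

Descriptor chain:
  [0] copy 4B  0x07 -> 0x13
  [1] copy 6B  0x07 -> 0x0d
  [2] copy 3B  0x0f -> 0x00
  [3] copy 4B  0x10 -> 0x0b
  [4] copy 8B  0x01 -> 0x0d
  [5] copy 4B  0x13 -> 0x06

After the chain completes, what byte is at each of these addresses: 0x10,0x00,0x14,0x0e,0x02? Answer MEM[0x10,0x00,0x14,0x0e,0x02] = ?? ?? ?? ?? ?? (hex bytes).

MEM[0x10,0x00,0x14,0x0e,0x02] = 88 44 2e ad ad

#0 dst[0x13+4] := {0x60,0x2e,0x44,0x14}
#1 dst[0x0d+6] := {0x60,0x2e,0x44,0x14,0xad,0xf5}
#2 dst[0x00+3] := {0x44,0x14,0xad}
#3 dst[0x0b+4] := {0x14,0xad,0xf5,0x60}
#4 dst[0x0d+8] := {0x14,0xad,0xe5,0x88,0xe3,0xb3,0x60,0x2e}
#5 dst[0x06+4] := {0x60,0x2e,0x44,0x14}
query mem[0x10]=0x88, mem[0x00]=0x44, mem[0x14]=0x2e, mem[0x0e]=0xad, mem[0x02]=0xad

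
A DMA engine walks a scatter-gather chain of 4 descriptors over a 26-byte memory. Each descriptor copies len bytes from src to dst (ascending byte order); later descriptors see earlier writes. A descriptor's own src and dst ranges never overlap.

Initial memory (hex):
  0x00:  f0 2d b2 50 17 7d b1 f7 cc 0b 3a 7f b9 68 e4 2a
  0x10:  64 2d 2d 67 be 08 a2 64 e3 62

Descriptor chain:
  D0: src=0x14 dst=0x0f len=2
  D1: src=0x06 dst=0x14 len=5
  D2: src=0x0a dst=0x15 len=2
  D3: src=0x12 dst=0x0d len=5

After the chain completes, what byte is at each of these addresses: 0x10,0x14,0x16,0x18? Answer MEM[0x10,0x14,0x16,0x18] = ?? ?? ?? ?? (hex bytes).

[0] 0x14->0x0f len=2 : be 08
[1] 0x06->0x14 len=5 : b1 f7 cc 0b 3a
[2] 0x0a->0x15 len=2 : 3a 7f
[3] 0x12->0x0d len=5 : 2d 67 b1 3a 7f
query mem[0x10]=0x3a, mem[0x14]=0xb1, mem[0x16]=0x7f, mem[0x18]=0x3a

MEM[0x10,0x14,0x16,0x18] = 3a b1 7f 3a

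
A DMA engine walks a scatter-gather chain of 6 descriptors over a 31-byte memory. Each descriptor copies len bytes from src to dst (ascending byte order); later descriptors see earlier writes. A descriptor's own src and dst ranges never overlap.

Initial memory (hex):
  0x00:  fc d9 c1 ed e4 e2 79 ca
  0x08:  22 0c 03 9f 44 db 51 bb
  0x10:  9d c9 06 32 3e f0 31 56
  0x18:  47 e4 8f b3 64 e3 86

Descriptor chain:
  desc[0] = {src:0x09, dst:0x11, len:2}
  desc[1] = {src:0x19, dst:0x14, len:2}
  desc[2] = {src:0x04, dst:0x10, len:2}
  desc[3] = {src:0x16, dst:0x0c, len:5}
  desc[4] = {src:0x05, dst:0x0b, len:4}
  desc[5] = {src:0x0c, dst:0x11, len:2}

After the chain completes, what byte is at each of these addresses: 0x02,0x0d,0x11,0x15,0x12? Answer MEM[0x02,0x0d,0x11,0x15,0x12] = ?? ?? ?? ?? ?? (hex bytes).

#0 dst[0x11+2] := {0x0c,0x03}
#1 dst[0x14+2] := {0xe4,0x8f}
#2 dst[0x10+2] := {0xe4,0xe2}
#3 dst[0x0c+5] := {0x31,0x56,0x47,0xe4,0x8f}
#4 dst[0x0b+4] := {0xe2,0x79,0xca,0x22}
#5 dst[0x11+2] := {0x79,0xca}
query mem[0x02]=0xc1, mem[0x0d]=0xca, mem[0x11]=0x79, mem[0x15]=0x8f, mem[0x12]=0xca

MEM[0x02,0x0d,0x11,0x15,0x12] = c1 ca 79 8f ca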